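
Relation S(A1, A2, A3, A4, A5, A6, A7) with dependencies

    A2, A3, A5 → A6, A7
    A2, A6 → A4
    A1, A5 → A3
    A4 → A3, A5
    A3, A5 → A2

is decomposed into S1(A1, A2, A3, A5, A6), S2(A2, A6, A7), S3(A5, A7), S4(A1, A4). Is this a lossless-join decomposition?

No

Chase test. Columns are A1, A2, A3, A4, A5, A6, A7; row i has aⱼ where attribute j ∈ Si, else bᵢⱼ.
Initial tableau (one row per fragment):
  row 1: a1 a2 a3 b14 a5 a6 b17
  row 2: b21 a2 b23 b24 b25 a6 a7
  row 3: b31 b32 b33 b34 a5 b36 a7
  row 4: a1 b42 b43 a4 b45 b46 b47
Rows 1 and 2 agree on A2, A6; apply A2, A6→A4 and equate their A4 entries.
Rows 1 and 2 agree on A4; apply A4→A3, A5 and equate their A3, A5 entries.
Rows 1 and 2 agree on A2, A3, A5; apply A2, A3, A5→A6, A7 and equate their A6, A7 entries.
No row becomes fully distinguished — the join is lossy.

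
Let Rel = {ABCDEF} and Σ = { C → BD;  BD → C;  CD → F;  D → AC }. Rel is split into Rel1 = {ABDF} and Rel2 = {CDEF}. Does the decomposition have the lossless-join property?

Common attributes: Rel1 ∩ Rel2 = {DF}.
Closure of {DF}: D → AC applies, adding AC; C → BD applies, adding B. So (DF)⁺ = {ABCDF}.
This closure contains every attribute of Rel1, so Rel1 ∩ Rel2 → Rel1. The join is lossless.

Yes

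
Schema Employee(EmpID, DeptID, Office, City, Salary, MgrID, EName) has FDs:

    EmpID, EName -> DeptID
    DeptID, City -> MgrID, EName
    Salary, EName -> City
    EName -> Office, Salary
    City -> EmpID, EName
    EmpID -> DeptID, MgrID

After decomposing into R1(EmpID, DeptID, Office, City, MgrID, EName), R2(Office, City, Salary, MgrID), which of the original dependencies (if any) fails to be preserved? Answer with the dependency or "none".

EmpID, EName → DeptID lies within R1.
DeptID, City → MgrID, EName lies within R1.
Salary, EName → City: restricted closure across fragments reaches City.
EName → Office, Salary: restricted closure across fragments reaches Office, Salary.
City → EmpID, EName lies within R1.
EmpID → DeptID, MgrID lies within R1.
Every dependency is enforceable on the fragments, so the decomposition is dependency-preserving.

none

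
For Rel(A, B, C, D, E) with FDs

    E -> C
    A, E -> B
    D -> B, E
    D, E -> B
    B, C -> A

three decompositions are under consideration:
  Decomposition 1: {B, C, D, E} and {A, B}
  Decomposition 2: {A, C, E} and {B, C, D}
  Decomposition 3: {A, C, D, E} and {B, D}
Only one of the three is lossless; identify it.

Decomposition 3

Decomposition 1: common = {B}, closure = {B} → lossy.
Decomposition 2: common = {C}, closure = {C} → lossy.
Decomposition 3: common = {D}, closure = {A, B, C, D, E} → lossless.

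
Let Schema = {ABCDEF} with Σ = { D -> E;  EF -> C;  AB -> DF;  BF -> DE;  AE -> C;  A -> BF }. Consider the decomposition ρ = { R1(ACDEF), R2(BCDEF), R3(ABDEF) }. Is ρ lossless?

Chase test. Columns are ABCDEF; row i has aⱼ where attribute j ∈ Ri, else bᵢⱼ.
Initial tableau (one row per fragment):
  row 1: a1 b12 a3 a4 a5 a6
  row 2: b21 a2 a3 a4 a5 a6
  row 3: a1 a2 b33 a4 a5 a6
Rows 1 and 3 agree on EF; apply EF→C and equate their C entries.
Rows 1 and 3 agree on A; apply A→BF and equate their BF entries.
Row 1 is now all distinguished symbols — the join is lossless.

Yes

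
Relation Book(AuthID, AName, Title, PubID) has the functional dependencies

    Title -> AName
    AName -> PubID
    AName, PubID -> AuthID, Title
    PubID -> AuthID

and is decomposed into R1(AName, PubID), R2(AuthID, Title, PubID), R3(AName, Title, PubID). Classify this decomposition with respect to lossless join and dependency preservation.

lossless and dependency-preserving

Lossless test (chase): Rows 2 and 3 agree on Title; apply Title→AName and equate their AName entries. Rows 1 and 2 agree on AName, PubID; apply AName, PubID→AuthID, Title and equate their AuthID, Title entries. Rows 1 and 3 agree on AName, PubID; apply AName, PubID→AuthID, Title and equate their AuthID, Title entries. Row 1 is now all distinguished symbols — the join is lossless.
Dependency preservation: AName, PubID → AuthID, Title is not contained in any single fragment, but the restricted closure of its left-hand side across the fragments still reaches the right-hand side; the remaining FDs each lie inside some fragment. All dependencies are preserved.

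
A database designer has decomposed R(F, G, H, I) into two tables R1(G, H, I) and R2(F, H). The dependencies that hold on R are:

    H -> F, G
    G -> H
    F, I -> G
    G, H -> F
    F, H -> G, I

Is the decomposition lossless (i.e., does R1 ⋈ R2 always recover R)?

Common attributes: R1 ∩ R2 = {H}.
Closure of {H}: H → F, G applies, adding F, G; F, H → G, I applies, adding I. So (H)⁺ = {F, G, H, I}.
This closure contains every attribute of R1, so R1 ∩ R2 → R1. The join is lossless.

Yes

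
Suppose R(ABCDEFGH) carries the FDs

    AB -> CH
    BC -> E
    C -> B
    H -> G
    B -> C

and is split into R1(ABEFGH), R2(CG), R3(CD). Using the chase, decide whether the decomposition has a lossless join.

No

Chase test. Columns are ABCDEFGH; row i has aⱼ where attribute j ∈ Ri, else bᵢⱼ.
Initial tableau (one row per fragment):
  row 1: a1 a2 b13 b14 a5 a6 a7 a8
  row 2: b21 b22 a3 b24 b25 b26 a7 b28
  row 3: b31 b32 a3 a4 b35 b36 b37 b38
Rows 2 and 3 agree on C; apply C→B and equate their B entries.
Rows 2 and 3 agree on BC; apply BC→E and equate their E entries.
No row becomes fully distinguished — the join is lossy.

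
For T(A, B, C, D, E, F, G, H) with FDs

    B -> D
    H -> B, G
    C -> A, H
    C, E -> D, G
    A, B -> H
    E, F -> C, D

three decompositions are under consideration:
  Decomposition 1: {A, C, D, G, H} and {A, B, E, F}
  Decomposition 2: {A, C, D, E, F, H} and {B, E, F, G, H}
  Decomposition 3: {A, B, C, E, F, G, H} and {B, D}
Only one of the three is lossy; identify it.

Decomposition 1: common = {A}, closure = {A} → lossy.
Decomposition 2: common = {E, F, H}, closure = {A, B, C, D, E, F, G, H} → lossless.
Decomposition 3: common = {B}, closure = {B, D} → lossless.

Decomposition 1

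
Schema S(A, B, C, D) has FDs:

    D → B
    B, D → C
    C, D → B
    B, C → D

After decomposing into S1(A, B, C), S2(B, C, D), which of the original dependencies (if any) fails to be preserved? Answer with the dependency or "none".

D → B lies within S2.
B, D → C lies within S2.
C, D → B lies within S2.
B, C → D lies within S2.
Every dependency is enforceable on the fragments, so the decomposition is dependency-preserving.

none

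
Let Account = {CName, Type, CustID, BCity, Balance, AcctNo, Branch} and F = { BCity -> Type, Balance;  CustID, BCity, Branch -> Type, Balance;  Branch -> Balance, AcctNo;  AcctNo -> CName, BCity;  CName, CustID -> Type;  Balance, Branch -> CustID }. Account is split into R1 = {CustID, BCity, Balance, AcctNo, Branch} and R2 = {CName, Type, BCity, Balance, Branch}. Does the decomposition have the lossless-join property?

Common attributes: R1 ∩ R2 = {BCity, Balance, Branch}.
Closure of {BCity, Balance, Branch}: BCity → Type, Balance applies, adding Type; Branch → Balance, AcctNo applies, adding AcctNo; AcctNo → CName, BCity applies, adding CName; Balance, Branch → CustID applies, adding CustID. So (BCity, Balance, Branch)⁺ = {CName, Type, CustID, BCity, Balance, AcctNo, Branch}.
This closure contains every attribute of R1, so R1 ∩ R2 → R1. The join is lossless.

Yes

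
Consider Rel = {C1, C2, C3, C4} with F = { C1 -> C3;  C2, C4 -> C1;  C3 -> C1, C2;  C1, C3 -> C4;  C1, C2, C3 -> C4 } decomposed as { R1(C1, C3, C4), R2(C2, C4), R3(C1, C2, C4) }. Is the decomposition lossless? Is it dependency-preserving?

Lossless test (chase): Rows 1 and 3 agree on C1; apply C1→C3 and equate their C3 entries. Rows 2 and 3 agree on C2, C4; apply C2, C4→C1 and equate their C1 entries. Rows 1 and 3 agree on C3; apply C3→C1, C2 and equate their C1, C2 entries. Rows 1 and 2 agree on C1; apply C1→C3 and equate their C3 entries. Row 1 is now all distinguished symbols — the join is lossless.
Dependency preservation: C3 → C1, C2; C1, C2, C3 → C4 are not contained in any single fragment, but the restricted closure of each left-hand side across the fragments still reaches the right-hand side; the remaining FDs each lie inside some fragment. All dependencies are preserved.

lossless and dependency-preserving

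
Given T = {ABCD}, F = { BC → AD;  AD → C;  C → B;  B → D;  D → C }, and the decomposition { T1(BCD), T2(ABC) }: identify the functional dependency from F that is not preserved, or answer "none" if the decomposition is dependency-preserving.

BC → AD: restricted closure across fragments reaches AD.
AD → C: restricted closure across fragments reaches C.
C → B lies within T1.
B → D lies within T1.
D → C lies within T1.
Every dependency is enforceable on the fragments, so the decomposition is dependency-preserving.

none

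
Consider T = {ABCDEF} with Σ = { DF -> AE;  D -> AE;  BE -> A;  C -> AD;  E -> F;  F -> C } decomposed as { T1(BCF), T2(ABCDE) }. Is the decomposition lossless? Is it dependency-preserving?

Lossless test: (BC)⁺ = {ABCDEF}, which contains all of one fragment — lossless.
Dependency preservation: DF → AE; E → F are not contained in any single fragment, but the restricted closure of each left-hand side across the fragments still reaches the right-hand side; the remaining FDs each lie inside some fragment. All dependencies are preserved.

lossless and dependency-preserving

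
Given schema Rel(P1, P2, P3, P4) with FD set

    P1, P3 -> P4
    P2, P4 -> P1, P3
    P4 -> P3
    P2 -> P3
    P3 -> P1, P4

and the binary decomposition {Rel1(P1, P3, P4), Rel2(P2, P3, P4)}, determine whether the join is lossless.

Yes

Common attributes: Rel1 ∩ Rel2 = {P3, P4}.
Closure of {P3, P4}: P3 → P1, P4 applies, adding P1. So (P3, P4)⁺ = {P1, P3, P4}.
This closure contains every attribute of Rel1, so Rel1 ∩ Rel2 → Rel1. The join is lossless.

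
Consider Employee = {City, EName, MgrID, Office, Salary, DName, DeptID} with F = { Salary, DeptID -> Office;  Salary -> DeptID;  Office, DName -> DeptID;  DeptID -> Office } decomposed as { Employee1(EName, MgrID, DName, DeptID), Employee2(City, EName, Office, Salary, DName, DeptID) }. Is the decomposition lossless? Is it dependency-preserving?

lossy but dependency-preserving

Lossless test: (EName, DName, DeptID)⁺ = {EName, Office, DName, DeptID}, which is a superkey of neither fragment — lossy.
Dependency preservation: every FD's attributes lie within a single fragment, so each can be enforced locally — preserved.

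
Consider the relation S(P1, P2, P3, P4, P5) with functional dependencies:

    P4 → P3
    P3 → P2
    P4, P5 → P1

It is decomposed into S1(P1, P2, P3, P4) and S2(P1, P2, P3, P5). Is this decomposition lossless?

No

Common attributes: S1 ∩ S2 = {P1, P2, P3}.
No dependency enlarges {P1, P2, P3}, so (P1, P2, P3)⁺ = {P1, P2, P3}.
The closure contains neither all of S1 = {P1, P2, P3, P4} nor all of S2 = {P1, P2, P3, P5}, so the common attributes are not a superkey of either fragment. The join is lossy.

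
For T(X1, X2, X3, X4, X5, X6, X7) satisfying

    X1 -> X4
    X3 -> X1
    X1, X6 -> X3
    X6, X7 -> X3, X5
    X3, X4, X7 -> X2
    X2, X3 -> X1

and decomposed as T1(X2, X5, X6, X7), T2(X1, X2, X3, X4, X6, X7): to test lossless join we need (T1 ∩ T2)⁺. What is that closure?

T1 ∩ T2 = {X2, X6, X7}.
X6, X7 → X3, X5 applies, adding X3, X5
X2, X3 → X1 applies, adding X1
X1 → X4 applies, adding X4
Closure: {X1, X2, X3, X4, X5, X6, X7}.

X1, X2, X3, X4, X5, X6, X7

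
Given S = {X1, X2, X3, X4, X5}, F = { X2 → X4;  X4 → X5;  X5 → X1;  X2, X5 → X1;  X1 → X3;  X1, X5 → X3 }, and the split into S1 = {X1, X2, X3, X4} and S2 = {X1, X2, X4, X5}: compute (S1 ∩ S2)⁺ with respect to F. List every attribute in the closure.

S1 ∩ S2 = {X1, X2, X4}.
X4 → X5 applies, adding X5
X1 → X3 applies, adding X3
Closure: {X1, X2, X3, X4, X5}.

X1, X2, X3, X4, X5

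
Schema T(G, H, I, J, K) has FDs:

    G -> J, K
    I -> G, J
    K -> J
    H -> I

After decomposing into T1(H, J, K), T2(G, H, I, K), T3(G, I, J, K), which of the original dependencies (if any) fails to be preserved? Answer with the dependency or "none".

G → J, K lies within T3.
I → G, J lies within T3.
K → J lies within T1.
H → I lies within T2.
Every dependency is enforceable on the fragments, so the decomposition is dependency-preserving.

none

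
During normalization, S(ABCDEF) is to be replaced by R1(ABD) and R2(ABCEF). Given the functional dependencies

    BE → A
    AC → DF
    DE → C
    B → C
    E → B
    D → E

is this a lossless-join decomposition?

Yes

Common attributes: R1 ∩ R2 = {AB}.
Closure of {AB}: B → C applies, adding C; AC → DF applies, adding DF; D → E applies, adding E. So (AB)⁺ = {ABCDEF}.
This closure contains every attribute of R1, so R1 ∩ R2 → R1. The join is lossless.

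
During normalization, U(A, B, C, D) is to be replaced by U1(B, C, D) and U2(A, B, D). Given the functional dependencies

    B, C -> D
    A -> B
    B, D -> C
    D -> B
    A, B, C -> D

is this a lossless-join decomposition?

Yes

Common attributes: U1 ∩ U2 = {B, D}.
Closure of {B, D}: B, D → C applies, adding C. So (B, D)⁺ = {B, C, D}.
This closure contains every attribute of U1, so U1 ∩ U2 → U1. The join is lossless.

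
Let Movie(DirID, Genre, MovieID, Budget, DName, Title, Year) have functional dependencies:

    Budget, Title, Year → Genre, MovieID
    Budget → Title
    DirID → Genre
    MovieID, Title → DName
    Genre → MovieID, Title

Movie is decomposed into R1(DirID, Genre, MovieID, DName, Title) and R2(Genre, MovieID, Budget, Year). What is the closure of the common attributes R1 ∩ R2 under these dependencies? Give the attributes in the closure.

Genre, MovieID, DName, Title

R1 ∩ R2 = {Genre, MovieID}.
Genre → MovieID, Title applies, adding Title
MovieID, Title → DName applies, adding DName
Closure: {Genre, MovieID, DName, Title}.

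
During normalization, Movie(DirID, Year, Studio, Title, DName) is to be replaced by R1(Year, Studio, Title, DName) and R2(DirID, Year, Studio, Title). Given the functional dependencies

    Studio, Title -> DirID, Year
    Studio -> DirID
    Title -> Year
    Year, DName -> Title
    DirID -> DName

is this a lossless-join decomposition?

Common attributes: R1 ∩ R2 = {Year, Studio, Title}.
Closure of {Year, Studio, Title}: Studio, Title → DirID, Year applies, adding DirID; DirID → DName applies, adding DName. So (Year, Studio, Title)⁺ = {DirID, Year, Studio, Title, DName}.
This closure contains every attribute of R1, so R1 ∩ R2 → R1. The join is lossless.

Yes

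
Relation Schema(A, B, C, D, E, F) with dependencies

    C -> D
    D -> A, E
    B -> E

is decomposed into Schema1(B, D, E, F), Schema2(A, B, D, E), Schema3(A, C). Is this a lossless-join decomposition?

Chase test. Columns are A, B, C, D, E, F; row i has aⱼ where attribute j ∈ Schemai, else bᵢⱼ.
Initial tableau (one row per fragment):
  row 1: b11 a2 b13 a4 a5 a6
  row 2: a1 a2 b23 a4 a5 b26
  row 3: a1 b32 a3 b34 b35 b36
Rows 1 and 2 agree on D; apply D→A, E and equate their A, E entries.
No row becomes fully distinguished — the join is lossy.

No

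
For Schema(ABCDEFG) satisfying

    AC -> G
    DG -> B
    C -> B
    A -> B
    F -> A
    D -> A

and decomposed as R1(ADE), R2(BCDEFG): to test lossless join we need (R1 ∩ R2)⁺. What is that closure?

R1 ∩ R2 = {DE}.
D → A applies, adding A
A → B applies, adding B
Closure: {ABDE}.

ABDE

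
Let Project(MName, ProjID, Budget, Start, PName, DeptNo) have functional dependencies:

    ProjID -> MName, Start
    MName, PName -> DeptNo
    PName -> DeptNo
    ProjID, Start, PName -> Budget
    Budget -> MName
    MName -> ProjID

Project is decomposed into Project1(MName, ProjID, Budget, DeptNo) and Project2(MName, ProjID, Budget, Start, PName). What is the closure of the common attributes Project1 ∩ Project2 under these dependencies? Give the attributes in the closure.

Project1 ∩ Project2 = {MName, ProjID, Budget}.
ProjID → MName, Start applies, adding Start
Closure: {MName, ProjID, Budget, Start}.

MName, ProjID, Budget, Start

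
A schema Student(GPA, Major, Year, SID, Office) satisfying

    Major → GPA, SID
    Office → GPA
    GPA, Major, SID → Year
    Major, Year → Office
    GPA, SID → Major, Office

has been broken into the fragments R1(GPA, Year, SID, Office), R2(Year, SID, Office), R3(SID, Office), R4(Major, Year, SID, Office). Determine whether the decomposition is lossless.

Chase test. Columns are GPA, Major, Year, SID, Office; row i has aⱼ where attribute j ∈ Ri, else bᵢⱼ.
Initial tableau (one row per fragment):
  row 1: a1 b12 a3 a4 a5
  row 2: b21 b22 a3 a4 a5
  row 3: b31 b32 b33 a4 a5
  row 4: b41 a2 a3 a4 a5
Rows 1 and 2 agree on Office; apply Office→GPA and equate their GPA entries.
Rows 1 and 3 agree on Office; apply Office→GPA and equate their GPA entries.
Rows 1 and 4 agree on Office; apply Office→GPA and equate their GPA entries.
Rows 1 and 2 agree on GPA, SID; apply GPA, SID→Major, Office and equate their Major, Office entries.
Rows 1 and 3 agree on GPA, SID; apply GPA, SID→Major, Office and equate their Major, Office entries.
Rows 1 and 4 agree on GPA, SID; apply GPA, SID→Major, Office and equate their Major, Office entries.
Rows 1 and 3 agree on GPA, Major, SID; apply GPA, Major, SID→Year and equate their Year entries.
Row 1 is now all distinguished symbols — the join is lossless.

Yes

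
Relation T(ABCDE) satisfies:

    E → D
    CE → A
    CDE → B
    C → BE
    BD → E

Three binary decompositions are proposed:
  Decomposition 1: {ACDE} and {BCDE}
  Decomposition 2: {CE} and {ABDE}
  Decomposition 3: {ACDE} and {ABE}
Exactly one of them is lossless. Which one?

Decomposition 1

Decomposition 1: common = {CDE}, closure = {ABCDE} → lossless.
Decomposition 2: common = {E}, closure = {DE} → lossy.
Decomposition 3: common = {AE}, closure = {ADE} → lossy.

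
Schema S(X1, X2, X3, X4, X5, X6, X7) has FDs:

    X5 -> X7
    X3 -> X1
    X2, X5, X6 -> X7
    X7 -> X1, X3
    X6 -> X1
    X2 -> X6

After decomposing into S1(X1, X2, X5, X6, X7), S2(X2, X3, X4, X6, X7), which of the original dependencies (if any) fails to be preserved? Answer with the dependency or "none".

Check X3 → X1: no single fragment contains all of {X1, X3}, and the restricted closure of {X3} across the fragments never reaches {X1}.
X5 → X7 is preserved.
X2, X5, X6 → X7 is preserved.
X7 → X1, X3 is preserved.
X6 → X1 is preserved.
X2 → X6 is preserved.

X3 -> X1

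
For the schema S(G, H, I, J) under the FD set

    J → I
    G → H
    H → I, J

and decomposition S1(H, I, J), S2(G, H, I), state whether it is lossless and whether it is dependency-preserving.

lossless and dependency-preserving

Lossless test: (H, I)⁺ = {H, I, J}, which contains all of one fragment — lossless.
Dependency preservation: every FD's attributes lie within a single fragment, so each can be enforced locally — preserved.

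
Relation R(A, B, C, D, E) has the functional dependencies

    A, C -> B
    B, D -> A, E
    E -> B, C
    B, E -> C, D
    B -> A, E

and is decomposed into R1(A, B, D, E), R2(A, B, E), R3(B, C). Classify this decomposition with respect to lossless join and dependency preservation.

lossless but not dependency-preserving

Lossless test (chase): Rows 1 and 2 agree on E; apply E→B, C and equate their B, C entries. Rows 1 and 2 agree on B, E; apply B, E→C, D and equate their C, D entries. Rows 1 and 3 agree on B; apply B→A, E and equate their A, E entries. Rows 1 and 3 agree on E; apply E→B, C and equate their B, C entries. Rows 1 and 3 agree on B, E; apply B, E→C, D and equate their C, D entries. Row 1 is now all distinguished symbols — the join is lossless.
Dependency preservation: the restricted closure of {A, C} across the fragments never reaches {B}, so A, C → B cannot be enforced without a join — not preserved.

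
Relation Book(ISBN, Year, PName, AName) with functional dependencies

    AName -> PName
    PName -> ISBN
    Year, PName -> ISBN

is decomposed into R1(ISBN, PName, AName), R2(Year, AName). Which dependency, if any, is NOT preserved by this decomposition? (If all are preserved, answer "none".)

AName → PName lies within R1.
PName → ISBN lies within R1.
Year, PName → ISBN: restricted closure across fragments reaches ISBN.
Every dependency is enforceable on the fragments, so the decomposition is dependency-preserving.

none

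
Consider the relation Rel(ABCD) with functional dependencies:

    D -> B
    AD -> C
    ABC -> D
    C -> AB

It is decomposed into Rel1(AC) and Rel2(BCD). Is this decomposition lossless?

Yes

Common attributes: Rel1 ∩ Rel2 = {C}.
Closure of {C}: C → AB applies, adding AB; ABC → D applies, adding D. So (C)⁺ = {ABCD}.
This closure contains every attribute of Rel1, so Rel1 ∩ Rel2 → Rel1. The join is lossless.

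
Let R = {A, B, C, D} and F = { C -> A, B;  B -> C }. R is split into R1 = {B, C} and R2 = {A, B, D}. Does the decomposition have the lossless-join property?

Yes

Common attributes: R1 ∩ R2 = {B}.
Closure of {B}: B → C applies, adding C; C → A, B applies, adding A. So (B)⁺ = {A, B, C}.
This closure contains every attribute of R1, so R1 ∩ R2 → R1. The join is lossless.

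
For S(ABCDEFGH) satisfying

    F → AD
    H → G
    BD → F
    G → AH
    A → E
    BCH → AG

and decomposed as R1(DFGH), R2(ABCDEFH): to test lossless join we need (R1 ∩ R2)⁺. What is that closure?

R1 ∩ R2 = {DFH}.
F → AD applies, adding A
H → G applies, adding G
A → E applies, adding E
Closure: {ADEFGH}.

ADEFGH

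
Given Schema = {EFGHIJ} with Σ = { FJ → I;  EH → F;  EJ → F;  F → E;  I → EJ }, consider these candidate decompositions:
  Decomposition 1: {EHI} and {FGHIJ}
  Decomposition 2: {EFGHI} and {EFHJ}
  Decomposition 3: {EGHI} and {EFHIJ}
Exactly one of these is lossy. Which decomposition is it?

Decomposition 1: common = {HI}, closure = {EFHIJ} → lossless.
Decomposition 2: common = {EFH}, closure = {EFH} → lossy.
Decomposition 3: common = {EHI}, closure = {EFHIJ} → lossless.

Decomposition 2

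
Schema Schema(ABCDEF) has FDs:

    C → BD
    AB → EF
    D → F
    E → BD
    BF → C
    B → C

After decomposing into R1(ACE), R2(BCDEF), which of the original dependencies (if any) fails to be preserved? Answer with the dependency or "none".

none

C → BD lies within R2.
AB → EF: restricted closure across fragments reaches EF.
D → F lies within R2.
E → BD lies within R2.
BF → C lies within R2.
B → C lies within R2.
Every dependency is enforceable on the fragments, so the decomposition is dependency-preserving.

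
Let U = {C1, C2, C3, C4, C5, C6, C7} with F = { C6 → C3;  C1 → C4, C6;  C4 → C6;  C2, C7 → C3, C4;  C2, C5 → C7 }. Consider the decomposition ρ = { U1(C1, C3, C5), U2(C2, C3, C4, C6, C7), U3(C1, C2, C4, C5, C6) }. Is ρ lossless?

Chase test. Columns are C1, C2, C3, C4, C5, C6, C7; row i has aⱼ where attribute j ∈ Ui, else bᵢⱼ.
Initial tableau (one row per fragment):
  row 1: a1 b12 a3 b14 a5 b16 b17
  row 2: b21 a2 a3 a4 b25 a6 a7
  row 3: a1 a2 b33 a4 a5 a6 b37
Rows 2 and 3 agree on C6; apply C6→C3 and equate their C3 entries.
Rows 1 and 3 agree on C1; apply C1→C4, C6 and equate their C4, C6 entries.
No row becomes fully distinguished — the join is lossy.

No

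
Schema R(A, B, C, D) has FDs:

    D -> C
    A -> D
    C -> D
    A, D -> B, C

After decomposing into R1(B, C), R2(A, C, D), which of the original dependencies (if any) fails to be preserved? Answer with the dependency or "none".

A, D -> B, C

Check A, D → B, C: no single fragment contains all of {A, B, C, D}, and the restricted closure of {A, D} across the fragments never reaches {B, C}.
D → C is preserved.
A → D is preserved.
C → D is preserved.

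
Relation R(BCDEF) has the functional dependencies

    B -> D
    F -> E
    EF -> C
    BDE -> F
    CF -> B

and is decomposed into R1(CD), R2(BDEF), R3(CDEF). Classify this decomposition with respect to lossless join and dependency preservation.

Lossless test (chase): Rows 2 and 3 agree on EF; apply EF→C and equate their C entries. Rows 2 and 3 agree on CF; apply CF→B and equate their B entries. Row 2 is now all distinguished symbols — the join is lossless.
Dependency preservation: CF → B is not contained in any single fragment, but the restricted closure of its left-hand side across the fragments still reaches the right-hand side; the remaining FDs each lie inside some fragment. All dependencies are preserved.

lossless and dependency-preserving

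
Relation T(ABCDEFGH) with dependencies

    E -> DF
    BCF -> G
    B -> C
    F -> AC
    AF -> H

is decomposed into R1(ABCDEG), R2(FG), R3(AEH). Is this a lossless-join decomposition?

No

Chase test. Columns are ABCDEFGH; row i has aⱼ where attribute j ∈ Ri, else bᵢⱼ.
Initial tableau (one row per fragment):
  row 1: a1 a2 a3 a4 a5 b16 a7 b18
  row 2: b21 b22 b23 b24 b25 a6 a7 b28
  row 3: a1 b32 b33 b34 a5 b36 b37 a8
Rows 1 and 3 agree on E; apply E→DF and equate their DF entries.
Rows 1 and 3 agree on F; apply F→AC and equate their AC entries.
Rows 1 and 3 agree on AF; apply AF→H and equate their H entries.
No row becomes fully distinguished — the join is lossy.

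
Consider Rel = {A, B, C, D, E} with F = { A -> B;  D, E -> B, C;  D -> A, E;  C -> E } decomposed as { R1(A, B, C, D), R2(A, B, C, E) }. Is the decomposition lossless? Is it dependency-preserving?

Lossless test: (A, B, C)⁺ = {A, B, C, E}, which contains all of one fragment — lossless.
Dependency preservation: D, E → B, C; D → A, E are not contained in any single fragment, but the restricted closure of each left-hand side across the fragments still reaches the right-hand side; the remaining FDs each lie inside some fragment. All dependencies are preserved.

lossless and dependency-preserving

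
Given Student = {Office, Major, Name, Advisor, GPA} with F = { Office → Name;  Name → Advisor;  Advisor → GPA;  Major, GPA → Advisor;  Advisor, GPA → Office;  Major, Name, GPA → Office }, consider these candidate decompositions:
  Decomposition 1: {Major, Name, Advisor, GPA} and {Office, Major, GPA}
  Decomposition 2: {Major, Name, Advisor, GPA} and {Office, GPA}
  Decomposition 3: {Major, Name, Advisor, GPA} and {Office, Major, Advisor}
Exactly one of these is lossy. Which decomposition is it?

Decomposition 1: common = {Major, GPA}, closure = {Office, Major, Name, Advisor, GPA} → lossless.
Decomposition 2: common = {GPA}, closure = {GPA} → lossy.
Decomposition 3: common = {Major, Advisor}, closure = {Office, Major, Name, Advisor, GPA} → lossless.

Decomposition 2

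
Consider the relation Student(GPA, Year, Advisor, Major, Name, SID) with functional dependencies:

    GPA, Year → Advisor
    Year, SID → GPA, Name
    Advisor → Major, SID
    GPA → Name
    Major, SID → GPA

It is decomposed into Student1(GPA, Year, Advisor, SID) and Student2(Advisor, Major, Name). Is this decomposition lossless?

Common attributes: Student1 ∩ Student2 = {Advisor}.
Closure of {Advisor}: Advisor → Major, SID applies, adding Major, SID; Major, SID → GPA applies, adding GPA; GPA → Name applies, adding Name. So (Advisor)⁺ = {GPA, Advisor, Major, Name, SID}.
This closure contains every attribute of Student2, so Student1 ∩ Student2 → Student2. The join is lossless.

Yes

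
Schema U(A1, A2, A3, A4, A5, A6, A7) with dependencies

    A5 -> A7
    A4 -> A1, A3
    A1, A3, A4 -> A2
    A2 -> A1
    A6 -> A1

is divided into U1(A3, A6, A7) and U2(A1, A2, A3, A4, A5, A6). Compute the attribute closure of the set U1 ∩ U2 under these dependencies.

A1, A3, A6

U1 ∩ U2 = {A3, A6}.
A6 → A1 applies, adding A1
Closure: {A1, A3, A6}.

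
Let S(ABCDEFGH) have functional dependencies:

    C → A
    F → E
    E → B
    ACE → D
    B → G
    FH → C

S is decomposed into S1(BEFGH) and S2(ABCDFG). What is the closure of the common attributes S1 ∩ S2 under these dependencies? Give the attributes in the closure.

S1 ∩ S2 = {BFG}.
F → E applies, adding E
Closure: {BEFG}.

BEFG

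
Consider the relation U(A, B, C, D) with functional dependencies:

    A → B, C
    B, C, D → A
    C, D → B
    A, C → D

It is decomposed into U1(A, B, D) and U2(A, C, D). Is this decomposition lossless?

Yes

Common attributes: U1 ∩ U2 = {A, D}.
Closure of {A, D}: A → B, C applies, adding B, C. So (A, D)⁺ = {A, B, C, D}.
This closure contains every attribute of U1, so U1 ∩ U2 → U1. The join is lossless.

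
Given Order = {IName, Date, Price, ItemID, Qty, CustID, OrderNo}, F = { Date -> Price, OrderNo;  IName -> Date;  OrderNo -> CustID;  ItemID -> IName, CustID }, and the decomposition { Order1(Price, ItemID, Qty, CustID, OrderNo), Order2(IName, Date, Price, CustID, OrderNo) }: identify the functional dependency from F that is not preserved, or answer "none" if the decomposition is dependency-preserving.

ItemID -> IName, CustID

Check ItemID → IName, CustID: no single fragment contains all of {IName, ItemID, CustID}, and the restricted closure of {ItemID} across the fragments never reaches {IName, CustID}.
Date → Price, OrderNo is preserved.
IName → Date is preserved.
OrderNo → CustID is preserved.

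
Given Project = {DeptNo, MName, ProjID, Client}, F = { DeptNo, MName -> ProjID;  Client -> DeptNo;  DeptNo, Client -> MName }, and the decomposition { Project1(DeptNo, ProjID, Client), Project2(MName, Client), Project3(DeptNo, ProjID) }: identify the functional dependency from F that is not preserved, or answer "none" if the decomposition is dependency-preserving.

Check DeptNo, MName → ProjID: no single fragment contains all of {DeptNo, MName, ProjID}, and the restricted closure of {DeptNo, MName} across the fragments never reaches {ProjID}.
Client → DeptNo is preserved.
DeptNo, Client → MName is preserved.

DeptNo, MName -> ProjID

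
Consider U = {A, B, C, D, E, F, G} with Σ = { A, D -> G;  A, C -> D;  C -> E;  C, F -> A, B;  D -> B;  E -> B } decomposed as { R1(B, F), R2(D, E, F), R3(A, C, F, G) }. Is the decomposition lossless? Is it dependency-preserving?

lossy and not dependency-preserving

Lossless test (chase): applying each FD to every pair of rows produces no changes in the tableau, so no row becomes fully distinguished — the join is lossy.
Dependency preservation: the restricted closure of {A, D} across the fragments never reaches {G}, so A, D → G cannot be enforced without a join — not preserved.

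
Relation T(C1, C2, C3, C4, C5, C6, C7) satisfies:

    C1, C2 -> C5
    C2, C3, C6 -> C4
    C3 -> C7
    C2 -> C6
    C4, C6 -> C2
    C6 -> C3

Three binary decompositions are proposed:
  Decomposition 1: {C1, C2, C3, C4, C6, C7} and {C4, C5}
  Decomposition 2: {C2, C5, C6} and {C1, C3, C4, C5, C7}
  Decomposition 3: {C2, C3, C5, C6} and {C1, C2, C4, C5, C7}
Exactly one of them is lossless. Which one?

Decomposition 1: common = {C4}, closure = {C4} → lossy.
Decomposition 2: common = {C5}, closure = {C5} → lossy.
Decomposition 3: common = {C2, C5}, closure = {C2, C3, C4, C5, C6, C7} → lossless.

Decomposition 3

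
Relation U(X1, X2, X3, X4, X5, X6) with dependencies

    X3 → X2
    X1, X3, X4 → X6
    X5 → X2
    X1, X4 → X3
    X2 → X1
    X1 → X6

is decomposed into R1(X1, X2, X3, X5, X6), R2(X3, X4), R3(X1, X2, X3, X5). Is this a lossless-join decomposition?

Chase test. Columns are X1, X2, X3, X4, X5, X6; row i has aⱼ where attribute j ∈ Ri, else bᵢⱼ.
Initial tableau (one row per fragment):
  row 1: a1 a2 a3 b14 a5 a6
  row 2: b21 b22 a3 a4 b25 b26
  row 3: a1 a2 a3 b34 a5 b36
Rows 1 and 2 agree on X3; apply X3→X2 and equate their X2 entries.
Rows 1 and 2 agree on X2; apply X2→X1 and equate their X1 entries.
Rows 1 and 2 agree on X1; apply X1→X6 and equate their X6 entries.
Rows 1 and 3 agree on X1; apply X1→X6 and equate their X6 entries.
No row becomes fully distinguished — the join is lossy.

No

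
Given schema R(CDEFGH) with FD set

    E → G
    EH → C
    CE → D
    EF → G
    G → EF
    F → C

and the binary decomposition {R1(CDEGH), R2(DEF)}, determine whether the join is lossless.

Common attributes: R1 ∩ R2 = {DE}.
Closure of {DE}: E → G applies, adding G; G → EF applies, adding F; F → C applies, adding C. So (DE)⁺ = {CDEFG}.
This closure contains every attribute of R2, so R1 ∩ R2 → R2. The join is lossless.

Yes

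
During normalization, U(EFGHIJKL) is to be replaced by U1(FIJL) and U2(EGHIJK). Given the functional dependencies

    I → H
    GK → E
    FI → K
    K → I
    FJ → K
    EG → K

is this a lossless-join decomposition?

Common attributes: U1 ∩ U2 = {IJ}.
Closure of {IJ}: I → H applies, adding H. So (IJ)⁺ = {HIJ}.
The closure contains neither all of U1 = {FIJL} nor all of U2 = {EGHIJK}, so the common attributes are not a superkey of either fragment. The join is lossy.

No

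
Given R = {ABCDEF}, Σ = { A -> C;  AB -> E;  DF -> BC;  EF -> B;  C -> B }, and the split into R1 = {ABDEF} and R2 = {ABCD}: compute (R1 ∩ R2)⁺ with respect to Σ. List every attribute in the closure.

R1 ∩ R2 = {ABD}.
A → C applies, adding C
AB → E applies, adding E
Closure: {ABCDE}.

ABCDE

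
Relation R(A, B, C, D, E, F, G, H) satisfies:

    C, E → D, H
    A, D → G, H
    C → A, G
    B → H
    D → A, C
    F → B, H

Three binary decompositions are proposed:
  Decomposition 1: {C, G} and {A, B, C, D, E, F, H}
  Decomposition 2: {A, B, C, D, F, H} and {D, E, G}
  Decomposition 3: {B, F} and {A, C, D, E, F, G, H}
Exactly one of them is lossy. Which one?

Decomposition 1: common = {C}, closure = {A, C, G} → lossless.
Decomposition 2: common = {D}, closure = {A, C, D, G, H} → lossy.
Decomposition 3: common = {F}, closure = {B, F, H} → lossless.

Decomposition 2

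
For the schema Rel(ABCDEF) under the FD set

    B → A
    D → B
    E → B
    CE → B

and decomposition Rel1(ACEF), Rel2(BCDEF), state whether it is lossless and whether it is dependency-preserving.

Lossless test: (CEF)⁺ = {ABCEF}, which contains all of one fragment — lossless.
Dependency preservation: the restricted closure of {B} across the fragments never reaches {A}, so B → A cannot be enforced without a join — not preserved.

lossless but not dependency-preserving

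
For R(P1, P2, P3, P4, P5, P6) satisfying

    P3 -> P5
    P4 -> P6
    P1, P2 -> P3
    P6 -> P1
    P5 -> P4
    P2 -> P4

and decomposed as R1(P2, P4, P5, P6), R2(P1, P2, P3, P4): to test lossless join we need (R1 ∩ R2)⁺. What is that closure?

P1, P2, P3, P4, P5, P6

R1 ∩ R2 = {P2, P4}.
P4 → P6 applies, adding P6
P6 → P1 applies, adding P1
P1, P2 → P3 applies, adding P3
P3 → P5 applies, adding P5
Closure: {P1, P2, P3, P4, P5, P6}.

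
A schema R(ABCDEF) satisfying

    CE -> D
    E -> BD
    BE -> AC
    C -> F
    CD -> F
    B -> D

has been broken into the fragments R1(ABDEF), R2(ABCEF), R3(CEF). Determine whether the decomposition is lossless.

Yes

Chase test. Columns are ABCDEF; row i has aⱼ where attribute j ∈ Ri, else bᵢⱼ.
Initial tableau (one row per fragment):
  row 1: a1 a2 b13 a4 a5 a6
  row 2: a1 a2 a3 b24 a5 a6
  row 3: b31 b32 a3 b34 a5 a6
Rows 2 and 3 agree on CE; apply CE→D and equate their D entries.
Rows 1 and 2 agree on E; apply E→BD and equate their BD entries.
Rows 1 and 3 agree on E; apply E→BD and equate their BD entries.
Rows 1 and 2 agree on BE; apply BE→AC and equate their AC entries.
Rows 1 and 3 agree on BE; apply BE→AC and equate their AC entries.
Row 1 is now all distinguished symbols — the join is lossless.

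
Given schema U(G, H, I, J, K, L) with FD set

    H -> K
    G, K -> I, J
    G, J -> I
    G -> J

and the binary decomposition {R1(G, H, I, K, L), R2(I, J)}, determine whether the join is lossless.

No

Common attributes: R1 ∩ R2 = {I}.
No dependency enlarges {I}, so (I)⁺ = {I}.
The closure contains neither all of R1 = {G, H, I, K, L} nor all of R2 = {I, J}, so the common attributes are not a superkey of either fragment. The join is lossy.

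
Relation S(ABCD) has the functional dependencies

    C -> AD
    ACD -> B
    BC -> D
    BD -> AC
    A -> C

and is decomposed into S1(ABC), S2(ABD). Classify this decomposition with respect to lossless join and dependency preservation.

lossless and dependency-preserving

Lossless test: (AB)⁺ = {ABCD}, which contains all of one fragment — lossless.
Dependency preservation: C → AD; ACD → B; BC → D; BD → AC are not contained in any single fragment, but the restricted closure of each left-hand side across the fragments still reaches the right-hand side; the remaining FDs each lie inside some fragment. All dependencies are preserved.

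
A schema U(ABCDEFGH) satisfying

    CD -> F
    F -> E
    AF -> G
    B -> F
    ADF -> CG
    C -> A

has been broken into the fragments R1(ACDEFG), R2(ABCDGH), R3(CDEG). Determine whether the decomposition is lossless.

Chase test. Columns are ABCDEFGH; row i has aⱼ where attribute j ∈ Ri, else bᵢⱼ.
Initial tableau (one row per fragment):
  row 1: a1 b12 a3 a4 a5 a6 a7 b18
  row 2: a1 a2 a3 a4 b25 b26 a7 a8
  row 3: b31 b32 a3 a4 a5 b36 a7 b38
Rows 1 and 2 agree on CD; apply CD→F and equate their F entries.
Rows 1 and 3 agree on CD; apply CD→F and equate their F entries.
Rows 1 and 2 agree on F; apply F→E and equate their E entries.
Rows 1 and 3 agree on C; apply C→A and equate their A entries.
Row 2 is now all distinguished symbols — the join is lossless.

Yes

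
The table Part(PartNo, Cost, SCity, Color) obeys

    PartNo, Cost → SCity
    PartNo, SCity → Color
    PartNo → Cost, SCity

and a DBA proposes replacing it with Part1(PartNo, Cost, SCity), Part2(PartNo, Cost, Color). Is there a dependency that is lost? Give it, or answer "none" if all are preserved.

none

PartNo, Cost → SCity lies within Part1.
PartNo, SCity → Color: restricted closure across fragments reaches Color.
PartNo → Cost, SCity lies within Part1.
Every dependency is enforceable on the fragments, so the decomposition is dependency-preserving.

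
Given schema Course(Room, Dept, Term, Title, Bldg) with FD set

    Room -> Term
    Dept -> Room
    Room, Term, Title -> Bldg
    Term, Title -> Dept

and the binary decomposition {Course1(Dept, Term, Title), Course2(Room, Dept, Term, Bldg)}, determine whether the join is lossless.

Common attributes: Course1 ∩ Course2 = {Dept, Term}.
Closure of {Dept, Term}: Dept → Room applies, adding Room. So (Dept, Term)⁺ = {Room, Dept, Term}.
The closure contains neither all of Course1 = {Dept, Term, Title} nor all of Course2 = {Room, Dept, Term, Bldg}, so the common attributes are not a superkey of either fragment. The join is lossy.

No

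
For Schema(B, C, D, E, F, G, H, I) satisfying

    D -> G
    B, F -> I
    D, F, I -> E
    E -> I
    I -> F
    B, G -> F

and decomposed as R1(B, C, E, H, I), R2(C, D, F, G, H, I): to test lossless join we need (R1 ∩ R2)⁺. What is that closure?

C, F, H, I

R1 ∩ R2 = {C, H, I}.
I → F applies, adding F
Closure: {C, F, H, I}.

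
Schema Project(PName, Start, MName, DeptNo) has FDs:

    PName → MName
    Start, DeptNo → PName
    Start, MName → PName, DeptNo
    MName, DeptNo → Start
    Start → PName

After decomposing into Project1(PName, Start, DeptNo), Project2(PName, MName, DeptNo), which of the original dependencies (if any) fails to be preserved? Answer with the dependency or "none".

none

PName → MName lies within Project2.
Start, DeptNo → PName lies within Project1.
Start, MName → PName, DeptNo: restricted closure across fragments reaches PName, DeptNo.
MName, DeptNo → Start: restricted closure across fragments reaches Start.
Start → PName lies within Project1.
Every dependency is enforceable on the fragments, so the decomposition is dependency-preserving.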